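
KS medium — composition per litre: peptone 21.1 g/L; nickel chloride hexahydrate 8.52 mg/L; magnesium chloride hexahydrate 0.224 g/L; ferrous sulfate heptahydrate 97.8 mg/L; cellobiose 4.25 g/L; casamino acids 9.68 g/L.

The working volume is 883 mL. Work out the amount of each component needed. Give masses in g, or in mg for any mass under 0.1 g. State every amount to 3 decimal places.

peptone 18.631 g; nickel chloride hexahydrate 7.523 mg; magnesium chloride hexahydrate 0.198 g; ferrous sulfate heptahydrate 86.357 mg; cellobiose 3.753 g; casamino acids 8.547 g

Scale factor relative to 1 L: 0.883.
peptone: 21.1 g/L × 0.883 L = 18.631 g
nickel chloride hexahydrate: 8.52 mg/L × 0.883 L = 7.523 mg
magnesium chloride hexahydrate: 0.224 g/L × 0.883 L = 0.198 g
ferrous sulfate heptahydrate: 97.8 mg/L × 0.883 L = 86.357 mg
cellobiose: 4.25 g/L × 0.883 L = 3.753 g
casamino acids: 9.68 g/L × 0.883 L = 8.547 g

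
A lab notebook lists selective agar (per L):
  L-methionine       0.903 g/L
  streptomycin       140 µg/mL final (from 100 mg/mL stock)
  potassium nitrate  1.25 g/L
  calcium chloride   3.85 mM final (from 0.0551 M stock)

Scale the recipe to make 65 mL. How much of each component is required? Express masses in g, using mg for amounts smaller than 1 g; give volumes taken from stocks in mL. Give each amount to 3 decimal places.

Working volume: 65 mL = 0.065 L.
L-methionine: 0.903 g/L × 0.065 L = 0.058695 g = 58.695 mg
streptomycin: V = C2·V2/C1 = 140 µg/mL × 65 mL ÷ 100000 µg/mL = 0.091 mL
potassium nitrate: 1.25 g/L × 0.065 L = 0.08125 g = 81.250 mg
calcium chloride: C1V1 = C2V2 → 3.85 mM × 65 mL ÷ 55.1 mM = 4.542 mL

L-methionine 58.695 mg; streptomycin 0.091 mL; potassium nitrate 81.250 mg; calcium chloride 4.542 mL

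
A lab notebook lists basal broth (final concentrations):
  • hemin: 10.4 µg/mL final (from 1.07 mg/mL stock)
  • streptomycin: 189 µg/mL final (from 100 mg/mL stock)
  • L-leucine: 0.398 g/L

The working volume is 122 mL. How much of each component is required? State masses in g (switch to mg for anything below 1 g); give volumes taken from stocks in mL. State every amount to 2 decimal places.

Target volume = 122 mL = 0.122 L.
hemin: V = C2·V2/C1 = 10.4 µg/mL × 122 mL ÷ 1070 µg/mL = 1.19 mL
streptomycin: V = C2·V2/C1 = 189 µg/mL × 122 mL ÷ 100000 µg/mL = 0.23 mL
L-leucine: 0.398 g/L × 0.122 L = 0.048556 g = 48.56 mg

hemin 1.19 mL; streptomycin 0.23 mL; L-leucine 48.56 mg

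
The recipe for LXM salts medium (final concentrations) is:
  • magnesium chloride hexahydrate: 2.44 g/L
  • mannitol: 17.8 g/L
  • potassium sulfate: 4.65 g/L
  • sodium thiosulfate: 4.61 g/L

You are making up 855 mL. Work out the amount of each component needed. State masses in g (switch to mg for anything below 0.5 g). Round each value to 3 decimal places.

magnesium chloride hexahydrate 2.086 g; mannitol 15.219 g; potassium sulfate 3.976 g; sodium thiosulfate 3.942 g

Target volume = 855 mL = 0.855 L.
magnesium chloride hexahydrate: 2.44 g/L × 0.855 L = 2.086 g
mannitol: 17.8 g/L × 0.855 L = 15.219 g
potassium sulfate: 4.65 g/L × 0.855 L = 3.976 g
sodium thiosulfate: 4.61 g/L × 0.855 L = 3.942 g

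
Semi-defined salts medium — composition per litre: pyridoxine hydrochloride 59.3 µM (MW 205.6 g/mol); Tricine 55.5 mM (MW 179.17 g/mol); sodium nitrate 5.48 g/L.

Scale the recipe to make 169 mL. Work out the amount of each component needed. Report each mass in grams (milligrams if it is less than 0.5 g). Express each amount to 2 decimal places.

pyridoxine hydrochloride 2.06 mg; Tricine 1.68 g; sodium nitrate 0.93 g

Scale factor relative to 1 L: 0.169.
pyridoxine hydrochloride: 59.3 µmol/L × 205.6 g/mol × 0.169 L ÷ 1000 = 2.06 mg
Tricine: 55.5 mmol/L × 179.17 g/mol × 0.169 L ÷ 1000 = 1.68 g
sodium nitrate: 5.48 g/L × 0.169 L = 0.93 g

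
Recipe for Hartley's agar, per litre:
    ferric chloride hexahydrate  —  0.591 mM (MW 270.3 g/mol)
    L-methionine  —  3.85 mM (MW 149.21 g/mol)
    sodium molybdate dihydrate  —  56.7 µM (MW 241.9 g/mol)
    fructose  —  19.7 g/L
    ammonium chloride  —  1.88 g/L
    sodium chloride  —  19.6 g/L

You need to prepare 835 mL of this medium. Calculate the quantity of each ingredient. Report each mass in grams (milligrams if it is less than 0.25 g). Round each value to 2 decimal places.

Working volume: 835 mL = 0.835 L.
ferric chloride hexahydrate: 0.591 mmol/L × 270.3 mg/mmol × 0.835 L = 133.39 mg
L-methionine: 3.85 mmol/L × 149.21 g/mol × 0.835 L ÷ 1000 = 0.48 g
sodium molybdate dihydrate: 56.7 µmol/L × 241.9 g/mol × 0.835 L ÷ 1000 = 11.45 mg
fructose: 19.7 g/L × 0.835 L = 16.45 g
ammonium chloride: 1.88 g/L × 0.835 L = 1.57 g
sodium chloride: 19.6 g/L × 0.835 L = 16.37 g

ferric chloride hexahydrate 133.39 mg; L-methionine 0.48 g; sodium molybdate dihydrate 11.45 mg; fructose 16.45 g; ammonium chloride 1.57 g; sodium chloride 16.37 g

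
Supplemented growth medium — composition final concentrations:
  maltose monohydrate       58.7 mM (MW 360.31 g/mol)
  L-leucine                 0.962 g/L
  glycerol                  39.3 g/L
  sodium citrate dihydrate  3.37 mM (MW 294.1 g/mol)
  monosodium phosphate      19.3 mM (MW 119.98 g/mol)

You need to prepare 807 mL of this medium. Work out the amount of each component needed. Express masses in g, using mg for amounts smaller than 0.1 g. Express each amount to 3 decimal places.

Target volume = 807 mL = 0.807 L.
maltose monohydrate: 58.7 mmol/L × 360.31 g/mol × 0.807 L ÷ 1000 = 17.068 g
L-leucine: 0.962 g/L × 0.807 L = 0.776 g
glycerol: 39.3 g/L × 0.807 L = 31.715 g
sodium citrate dihydrate: 3.37 mmol/L × 294.1 g/mol × 0.807 L ÷ 1000 = 0.800 g
monosodium phosphate: 19.3 mmol/L × 119.98 g/mol × 0.807 L ÷ 1000 = 1.869 g

maltose monohydrate 17.068 g; L-leucine 0.776 g; glycerol 31.715 g; sodium citrate dihydrate 0.800 g; monosodium phosphate 1.869 g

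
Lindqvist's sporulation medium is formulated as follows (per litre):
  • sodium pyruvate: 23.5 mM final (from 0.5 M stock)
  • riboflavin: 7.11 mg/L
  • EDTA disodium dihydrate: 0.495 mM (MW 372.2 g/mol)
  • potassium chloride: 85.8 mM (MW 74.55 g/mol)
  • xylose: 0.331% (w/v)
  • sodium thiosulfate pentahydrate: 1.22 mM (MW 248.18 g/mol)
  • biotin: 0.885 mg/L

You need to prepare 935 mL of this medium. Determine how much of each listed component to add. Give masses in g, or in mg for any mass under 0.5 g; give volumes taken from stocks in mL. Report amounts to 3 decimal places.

sodium pyruvate 43.945 mL; riboflavin 6.648 mg; EDTA disodium dihydrate 172.263 mg; potassium chloride 5.981 g; xylose 3.095 g; sodium thiosulfate pentahydrate 283.099 mg; biotin 0.827 mg

Target volume = 935 mL = 0.935 L.
sodium pyruvate: V = C2·V2/C1 = 23.5 mM × 935 mL ÷ 500 mM = 43.945 mL
riboflavin: 7.11 mg/L × 0.935 L = 6.648 mg
EDTA disodium dihydrate: 0.495 mmol/L × 372.2 mg/mmol × 0.935 L = 172.263 mg
potassium chloride: 85.8 mmol/L × 74.55 g/mol × 0.935 L ÷ 1000 = 5.981 g
xylose: 0.331 g per 100 mL × 935 mL ÷ 100 = 3.095 g
sodium thiosulfate pentahydrate: 1.22 mmol/L × 248.18 mg/mmol × 0.935 L = 283.099 mg
biotin: 0.885 mg/L × 0.935 L = 0.827 mg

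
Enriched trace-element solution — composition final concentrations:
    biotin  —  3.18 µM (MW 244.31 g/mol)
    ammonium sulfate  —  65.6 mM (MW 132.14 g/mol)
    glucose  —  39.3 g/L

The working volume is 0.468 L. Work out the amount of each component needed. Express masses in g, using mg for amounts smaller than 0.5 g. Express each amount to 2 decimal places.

Working volume: 0.468 L.
biotin: 3.18 µmol/L × 244.31 g/mol × 0.468 L ÷ 1000 = 0.36 mg
ammonium sulfate: 65.6 mmol/L × 132.14 g/mol × 0.468 L ÷ 1000 = 4.06 g
glucose: 39.3 g/L × 0.468 L = 18.39 g

biotin 0.36 mg; ammonium sulfate 4.06 g; glucose 18.39 g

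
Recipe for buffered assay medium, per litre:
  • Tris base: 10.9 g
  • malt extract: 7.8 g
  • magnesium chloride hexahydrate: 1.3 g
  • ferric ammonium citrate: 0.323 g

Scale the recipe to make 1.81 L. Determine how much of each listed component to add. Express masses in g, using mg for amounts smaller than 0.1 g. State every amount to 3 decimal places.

Tris base 19.729 g; malt extract 14.118 g; magnesium chloride hexahydrate 2.353 g; ferric ammonium citrate 0.585 g

Ratio of target to recipe volume: 1810 / 1000 = 1.81.
Tris base: 10.9 g × (1810 mL / 1000 mL) = 19.729 g
malt extract: 7.8 g × (1810 mL / 1000 mL) = 14.118 g
magnesium chloride hexahydrate: 1.3 g × (1810 mL / 1000 mL) = 2.353 g
ferric ammonium citrate: 0.323 g × (1810 mL / 1000 mL) = 0.585 g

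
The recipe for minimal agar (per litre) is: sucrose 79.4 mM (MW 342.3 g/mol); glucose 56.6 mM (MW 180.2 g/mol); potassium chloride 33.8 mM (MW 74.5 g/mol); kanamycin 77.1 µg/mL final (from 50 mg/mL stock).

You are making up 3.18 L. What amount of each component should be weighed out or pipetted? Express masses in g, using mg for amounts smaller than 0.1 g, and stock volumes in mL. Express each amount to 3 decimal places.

sucrose 86.428 g; glucose 32.434 g; potassium chloride 8.008 g; kanamycin 4.904 mL

Scale factor relative to 1 L: 3.18.
sucrose: 79.4 mmol/L × 342.3 g/mol × 3.18 L ÷ 1000 = 86.428 g
glucose: 56.6 mmol/L × 180.2 g/mol × 3.18 L ÷ 1000 = 32.434 g
potassium chloride: 33.8 mmol/L × 74.5 g/mol × 3.18 L ÷ 1000 = 8.008 g
kanamycin: C1V1 = C2V2 → 77.1 µg/mL × 3180 mL ÷ 50000 µg/mL = 4.904 mL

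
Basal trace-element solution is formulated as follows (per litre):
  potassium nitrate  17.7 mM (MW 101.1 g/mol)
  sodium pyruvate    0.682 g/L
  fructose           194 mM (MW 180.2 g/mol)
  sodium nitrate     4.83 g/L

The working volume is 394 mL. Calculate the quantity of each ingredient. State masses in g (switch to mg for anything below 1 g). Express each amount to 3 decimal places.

Working volume: 394 mL = 0.394 L.
potassium nitrate: 17.7 mmol/L × 101.1 mg/mmol × 0.394 L = 705.051 mg
sodium pyruvate: 0.682 g/L × 0.394 L = 0.268708 g = 268.708 mg
fructose: 194 mmol/L × 180.2 g/mol × 0.394 L ÷ 1000 = 13.774 g
sodium nitrate: 4.83 g/L × 0.394 L = 1.903 g

potassium nitrate 705.051 mg; sodium pyruvate 268.708 mg; fructose 13.774 g; sodium nitrate 1.903 g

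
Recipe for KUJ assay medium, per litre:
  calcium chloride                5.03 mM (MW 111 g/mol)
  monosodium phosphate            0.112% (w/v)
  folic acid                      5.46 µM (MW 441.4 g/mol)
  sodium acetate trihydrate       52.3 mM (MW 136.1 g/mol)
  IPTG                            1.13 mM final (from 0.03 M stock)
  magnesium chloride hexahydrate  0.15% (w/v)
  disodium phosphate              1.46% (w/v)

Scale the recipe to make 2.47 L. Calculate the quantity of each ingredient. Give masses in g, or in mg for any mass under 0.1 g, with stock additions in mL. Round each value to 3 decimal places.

calcium chloride 1.379 g; monosodium phosphate 2.766 g; folic acid 5.953 mg; sodium acetate trihydrate 17.582 g; IPTG 93.037 mL; magnesium chloride hexahydrate 3.705 g; disodium phosphate 36.062 g

Working volume: 2.47 L.
calcium chloride: 5.03 mmol/L × 111 g/mol × 2.47 L ÷ 1000 = 1.379 g
monosodium phosphate: 0.112 g per 100 mL × 2470 mL ÷ 100 = 2.766 g
folic acid: 5.46 µmol/L × 441.4 g/mol × 2.47 L ÷ 1000 = 5.953 mg
sodium acetate trihydrate: 52.3 mmol/L × 136.1 g/mol × 2.47 L ÷ 1000 = 17.582 g
IPTG: C1V1 = C2V2 → 1.13 mM × 2470 mL ÷ 30 mM = 93.037 mL
magnesium chloride hexahydrate: 0.15 g per 100 mL × 2470 mL ÷ 100 = 3.705 g
disodium phosphate: 1.46 g per 100 mL × 2470 mL ÷ 100 = 36.062 g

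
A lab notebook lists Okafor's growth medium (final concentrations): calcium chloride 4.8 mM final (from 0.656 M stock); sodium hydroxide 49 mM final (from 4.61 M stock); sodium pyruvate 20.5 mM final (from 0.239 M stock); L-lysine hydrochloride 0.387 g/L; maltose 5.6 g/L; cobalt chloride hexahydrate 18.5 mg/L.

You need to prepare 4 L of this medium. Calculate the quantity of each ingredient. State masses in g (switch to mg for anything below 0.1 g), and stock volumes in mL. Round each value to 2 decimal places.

Working volume: 4 L.
calcium chloride: dilute stock: 4.8 mM × 4000 mL ÷ 656 mM = 29.27 mL
sodium hydroxide: C1V1 = C2V2 → 49 mM × 4000 mL ÷ 4610 mM = 42.52 mL
sodium pyruvate: V = C2·V2/C1 = 20.5 mM × 4000 mL ÷ 239 mM = 343.10 mL
L-lysine hydrochloride: 0.387 g/L × 4 L = 1.55 g
maltose: 5.6 g/L × 4 L = 22.40 g
cobalt chloride hexahydrate: 18.5 mg/L × 4 L = 74.00 mg

calcium chloride 29.27 mL; sodium hydroxide 42.52 mL; sodium pyruvate 343.10 mL; L-lysine hydrochloride 1.55 g; maltose 22.40 g; cobalt chloride hexahydrate 74.00 mg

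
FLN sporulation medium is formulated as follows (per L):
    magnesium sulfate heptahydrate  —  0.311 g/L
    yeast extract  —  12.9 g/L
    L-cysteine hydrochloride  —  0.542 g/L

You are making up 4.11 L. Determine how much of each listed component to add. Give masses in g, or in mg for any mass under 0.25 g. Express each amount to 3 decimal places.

Scale factor relative to 1 L: 4.11.
magnesium sulfate heptahydrate: 0.311 g/L × 4.11 L = 1.278 g
yeast extract: 12.9 g/L × 4.11 L = 53.019 g
L-cysteine hydrochloride: 0.542 g/L × 4.11 L = 2.228 g

magnesium sulfate heptahydrate 1.278 g; yeast extract 53.019 g; L-cysteine hydrochloride 2.228 g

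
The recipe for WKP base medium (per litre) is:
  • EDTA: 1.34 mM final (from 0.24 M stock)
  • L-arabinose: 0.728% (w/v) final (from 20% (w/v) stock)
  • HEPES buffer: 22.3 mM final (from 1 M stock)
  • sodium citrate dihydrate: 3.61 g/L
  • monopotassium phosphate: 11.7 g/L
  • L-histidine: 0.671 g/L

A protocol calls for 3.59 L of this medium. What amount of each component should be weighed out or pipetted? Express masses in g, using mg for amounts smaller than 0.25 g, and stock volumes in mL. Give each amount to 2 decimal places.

EDTA 20.04 mL; L-arabinose 130.68 mL; HEPES buffer 80.06 mL; sodium citrate dihydrate 12.96 g; monopotassium phosphate 42.00 g; L-histidine 2.41 g

Scale factor relative to 1 L: 3.59.
EDTA: V = C2·V2/C1 = 1.34 mM × 3590 mL ÷ 240 mM = 20.04 mL
L-arabinose: dilute stock: 0.728% ÷ 20% × 3590 mL = 130.68 mL
HEPES buffer: C1V1 = C2V2 → 22.3 mM × 3590 mL ÷ 1000 mM = 80.06 mL
sodium citrate dihydrate: 3.61 g/L × 3.59 L = 12.96 g
monopotassium phosphate: 11.7 g/L × 3.59 L = 42.00 g
L-histidine: 0.671 g/L × 3.59 L = 2.41 g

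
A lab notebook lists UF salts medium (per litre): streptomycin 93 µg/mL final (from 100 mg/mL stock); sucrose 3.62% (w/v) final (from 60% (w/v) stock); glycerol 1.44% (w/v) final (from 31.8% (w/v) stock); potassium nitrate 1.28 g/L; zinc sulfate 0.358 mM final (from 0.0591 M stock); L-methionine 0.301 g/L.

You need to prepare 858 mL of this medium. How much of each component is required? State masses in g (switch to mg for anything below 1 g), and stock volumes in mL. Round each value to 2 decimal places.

streptomycin 0.80 mL; sucrose 51.77 mL; glycerol 38.85 mL; potassium nitrate 1.10 g; zinc sulfate 5.20 mL; L-methionine 258.26 mg

Scale factor relative to 1 L: 0.858.
streptomycin: V = C2·V2/C1 = 93 µg/mL × 858 mL ÷ 100000 µg/mL = 0.80 mL
sucrose: dilute stock: 3.62% ÷ 60% × 858 mL = 51.77 mL
glycerol: V = C2·V2/C1 = 1.44% ÷ 31.8% × 858 mL = 38.85 mL
potassium nitrate: 1.28 g/L × 0.858 L = 1.10 g
zinc sulfate: V = C2·V2/C1 = 0.358 mM × 858 mL ÷ 59.1 mM = 5.20 mL
L-methionine: 0.301 g/L × 0.858 L = 0.258258 g = 258.26 mg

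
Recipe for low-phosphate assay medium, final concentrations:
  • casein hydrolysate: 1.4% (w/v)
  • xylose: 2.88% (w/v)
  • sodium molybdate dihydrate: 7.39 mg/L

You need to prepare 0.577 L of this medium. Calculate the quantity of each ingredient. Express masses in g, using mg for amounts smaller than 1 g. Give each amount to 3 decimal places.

Working volume: 0.577 L.
casein hydrolysate: 1.4% w/v = 14 g/L → 14 × 0.577 L = 8.078 g
xylose: 2.88% w/v = 28.8 g/L → 28.8 × 0.577 L = 16.618 g
sodium molybdate dihydrate: 7.39 mg/L × 0.577 L = 4.264 mg

casein hydrolysate 8.078 g; xylose 16.618 g; sodium molybdate dihydrate 4.264 mg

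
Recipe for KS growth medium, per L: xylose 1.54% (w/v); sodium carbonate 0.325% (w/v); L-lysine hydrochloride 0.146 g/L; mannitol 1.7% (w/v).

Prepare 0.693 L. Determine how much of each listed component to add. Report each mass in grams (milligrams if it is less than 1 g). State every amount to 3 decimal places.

xylose 10.672 g; sodium carbonate 2.252 g; L-lysine hydrochloride 101.178 mg; mannitol 11.781 g

Working volume: 0.693 L.
xylose: 1.54 g per 100 mL × 693 mL ÷ 100 = 10.672 g
sodium carbonate: 0.325 g per 100 mL × 693 mL ÷ 100 = 2.252 g
L-lysine hydrochloride: 0.146 g/L × 0.693 L = 0.101178 g = 101.178 mg
mannitol: 1.7 g per 100 mL × 693 mL ÷ 100 = 11.781 g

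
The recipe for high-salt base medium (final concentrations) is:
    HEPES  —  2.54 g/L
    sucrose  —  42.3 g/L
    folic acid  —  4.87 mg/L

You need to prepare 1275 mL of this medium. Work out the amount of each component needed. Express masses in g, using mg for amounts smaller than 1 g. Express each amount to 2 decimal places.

HEPES 3.24 g; sucrose 53.93 g; folic acid 6.21 mg

Working volume: 1275 mL = 1.275 L.
HEPES: 2.54 g/L × 1.275 L = 3.24 g
sucrose: 42.3 g/L × 1.275 L = 53.93 g
folic acid: 4.87 mg/L × 1.275 L = 6.21 mg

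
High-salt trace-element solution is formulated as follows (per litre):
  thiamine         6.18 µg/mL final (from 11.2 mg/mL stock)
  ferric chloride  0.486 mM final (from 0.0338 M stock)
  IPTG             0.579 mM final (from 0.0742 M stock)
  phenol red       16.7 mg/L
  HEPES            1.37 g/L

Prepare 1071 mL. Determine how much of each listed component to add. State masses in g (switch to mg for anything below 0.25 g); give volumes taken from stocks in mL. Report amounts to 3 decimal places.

Target volume = 1071 mL = 1.071 L.
thiamine: dilute stock: 6.18 µg/mL × 1071 mL ÷ 11200 µg/mL = 0.591 mL
ferric chloride: V = C2·V2/C1 = 0.486 mM × 1071 mL ÷ 33.8 mM = 15.400 mL
IPTG: V = C2·V2/C1 = 0.579 mM × 1071 mL ÷ 74.2 mM = 8.357 mL
phenol red: 16.7 mg/L × 1.071 L = 17.886 mg
HEPES: 1.37 g/L × 1.071 L = 1.467 g

thiamine 0.591 mL; ferric chloride 15.400 mL; IPTG 8.357 mL; phenol red 17.886 mg; HEPES 1.467 g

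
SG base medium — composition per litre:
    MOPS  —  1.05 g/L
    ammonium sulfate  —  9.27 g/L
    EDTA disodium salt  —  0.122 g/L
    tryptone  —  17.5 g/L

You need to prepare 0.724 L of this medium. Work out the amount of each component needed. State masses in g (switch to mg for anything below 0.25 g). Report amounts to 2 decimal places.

MOPS 0.76 g; ammonium sulfate 6.71 g; EDTA disodium salt 88.33 mg; tryptone 12.67 g

Scale factor relative to 1 L: 0.724.
MOPS: 1.05 g/L × 0.724 L = 0.76 g
ammonium sulfate: 9.27 g/L × 0.724 L = 6.71 g
EDTA disodium salt: 0.122 g/L × 0.724 L = 0.088328 g = 88.33 mg
tryptone: 17.5 g/L × 0.724 L = 12.67 g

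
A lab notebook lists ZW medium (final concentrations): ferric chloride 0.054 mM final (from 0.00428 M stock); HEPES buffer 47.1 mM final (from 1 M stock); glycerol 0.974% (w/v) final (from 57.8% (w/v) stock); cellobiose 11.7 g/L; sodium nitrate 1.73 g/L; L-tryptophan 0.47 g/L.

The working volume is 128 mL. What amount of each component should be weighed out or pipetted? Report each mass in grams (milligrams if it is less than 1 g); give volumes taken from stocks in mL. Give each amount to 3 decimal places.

ferric chloride 1.615 mL; HEPES buffer 6.029 mL; glycerol 2.157 mL; cellobiose 1.498 g; sodium nitrate 221.440 mg; L-tryptophan 60.160 mg

Target volume = 128 mL = 0.128 L.
ferric chloride: V = C2·V2/C1 = 0.054 mM × 128 mL ÷ 4.28 mM = 1.615 mL
HEPES buffer: V = C2·V2/C1 = 47.1 mM × 128 mL ÷ 1000 mM = 6.029 mL
glycerol: V = C2·V2/C1 = 0.974% ÷ 57.8% × 128 mL = 2.157 mL
cellobiose: 11.7 g/L × 0.128 L = 1.498 g
sodium nitrate: 1.73 g/L × 0.128 L = 0.22144 g = 221.440 mg
L-tryptophan: 0.47 g/L × 0.128 L = 0.06016 g = 60.160 mg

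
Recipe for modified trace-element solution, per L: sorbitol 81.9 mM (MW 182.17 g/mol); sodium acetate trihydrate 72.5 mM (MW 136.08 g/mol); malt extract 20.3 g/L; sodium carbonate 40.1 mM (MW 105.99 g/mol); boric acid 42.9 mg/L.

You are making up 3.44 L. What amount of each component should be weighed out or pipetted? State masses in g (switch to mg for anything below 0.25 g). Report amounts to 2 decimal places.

sorbitol 51.32 g; sodium acetate trihydrate 33.94 g; malt extract 69.83 g; sodium carbonate 14.62 g; boric acid 147.58 mg

Working volume: 3.44 L.
sorbitol: 81.9 mmol/L × 182.17 g/mol × 3.44 L ÷ 1000 = 51.32 g
sodium acetate trihydrate: 72.5 mmol/L × 136.08 g/mol × 3.44 L ÷ 1000 = 33.94 g
malt extract: 20.3 g/L × 3.44 L = 69.83 g
sodium carbonate: 40.1 mmol/L × 105.99 g/mol × 3.44 L ÷ 1000 = 14.62 g
boric acid: 42.9 mg/L × 3.44 L = 147.58 mg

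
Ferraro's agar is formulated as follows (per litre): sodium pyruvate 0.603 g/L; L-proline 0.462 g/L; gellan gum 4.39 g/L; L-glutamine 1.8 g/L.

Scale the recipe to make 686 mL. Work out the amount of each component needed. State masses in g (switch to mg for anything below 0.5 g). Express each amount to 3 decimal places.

sodium pyruvate 413.658 mg; L-proline 316.932 mg; gellan gum 3.012 g; L-glutamine 1.235 g

Working volume: 686 mL = 0.686 L.
sodium pyruvate: 0.603 g/L × 0.686 L = 0.413658 g = 413.658 mg
L-proline: 0.462 g/L × 0.686 L = 0.316932 g = 316.932 mg
gellan gum: 4.39 g/L × 0.686 L = 3.012 g
L-glutamine: 1.8 g/L × 0.686 L = 1.235 g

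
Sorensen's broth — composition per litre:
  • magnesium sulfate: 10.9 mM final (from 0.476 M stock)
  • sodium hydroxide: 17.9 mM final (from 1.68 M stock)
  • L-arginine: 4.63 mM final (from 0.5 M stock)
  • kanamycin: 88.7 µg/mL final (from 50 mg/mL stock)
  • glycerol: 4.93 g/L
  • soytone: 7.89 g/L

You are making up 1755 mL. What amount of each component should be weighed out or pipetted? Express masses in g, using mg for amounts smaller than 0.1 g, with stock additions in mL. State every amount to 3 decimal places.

Target volume = 1755 mL = 1.755 L.
magnesium sulfate: C1V1 = C2V2 → 10.9 mM × 1755 mL ÷ 476 mM = 40.188 mL
sodium hydroxide: C1V1 = C2V2 → 17.9 mM × 1755 mL ÷ 1680 mM = 18.699 mL
L-arginine: V = C2·V2/C1 = 4.63 mM × 1755 mL ÷ 500 mM = 16.251 mL
kanamycin: dilute stock: 88.7 µg/mL × 1755 mL ÷ 50000 µg/mL = 3.113 mL
glycerol: 4.93 g/L × 1.755 L = 8.652 g
soytone: 7.89 g/L × 1.755 L = 13.847 g

magnesium sulfate 40.188 mL; sodium hydroxide 18.699 mL; L-arginine 16.251 mL; kanamycin 3.113 mL; glycerol 8.652 g; soytone 13.847 g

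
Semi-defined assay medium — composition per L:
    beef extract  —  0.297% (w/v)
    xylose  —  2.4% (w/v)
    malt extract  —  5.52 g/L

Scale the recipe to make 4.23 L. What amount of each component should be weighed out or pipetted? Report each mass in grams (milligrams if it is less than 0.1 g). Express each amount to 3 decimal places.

beef extract 12.563 g; xylose 101.520 g; malt extract 23.350 g

Scale factor relative to 1 L: 4.23.
beef extract: 0.297% w/v = 2.97 g/L → 2.97 × 4.23 L = 12.563 g
xylose: 2.4% w/v = 24 g/L → 24 × 4.23 L = 101.520 g
malt extract: 5.52 g/L × 4.23 L = 23.350 g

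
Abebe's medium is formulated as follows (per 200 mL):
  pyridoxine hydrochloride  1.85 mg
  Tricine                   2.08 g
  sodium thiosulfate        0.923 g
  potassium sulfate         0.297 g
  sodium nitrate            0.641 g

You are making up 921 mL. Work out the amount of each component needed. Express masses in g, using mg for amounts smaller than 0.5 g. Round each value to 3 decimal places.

pyridoxine hydrochloride 8.519 mg; Tricine 9.578 g; sodium thiosulfate 4.250 g; potassium sulfate 1.368 g; sodium nitrate 2.952 g

Ratio of target to recipe volume: 921 / 200 = 4.605.
pyridoxine hydrochloride: 1.85 mg × (921 mL / 200 mL) = 8.519 mg
Tricine: 2.08 g × (921 mL / 200 mL) = 9.578 g
sodium thiosulfate: 0.923 g × (921 mL / 200 mL) = 4.250 g
potassium sulfate: 0.297 g × (921 mL / 200 mL) = 1.368 g
sodium nitrate: 0.641 g × (921 mL / 200 mL) = 2.952 g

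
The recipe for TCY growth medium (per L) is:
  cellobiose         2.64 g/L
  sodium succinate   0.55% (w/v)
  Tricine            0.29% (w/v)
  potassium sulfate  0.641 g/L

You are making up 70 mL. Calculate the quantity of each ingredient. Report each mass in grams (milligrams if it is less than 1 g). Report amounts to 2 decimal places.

cellobiose 184.80 mg; sodium succinate 385.00 mg; Tricine 203.00 mg; potassium sulfate 44.87 mg

Working volume: 70 mL = 0.07 L.
cellobiose: 2.64 g/L × 0.07 L = 0.1848 g = 184.80 mg
sodium succinate: 0.55 g per 100 mL × 70 mL ÷ 100 = 0.385 g = 385.00 mg
Tricine: 0.29 g per 100 mL × 70 mL ÷ 100 = 0.203 g = 203.00 mg
potassium sulfate: 0.641 g/L × 0.07 L = 0.04487 g = 44.87 mg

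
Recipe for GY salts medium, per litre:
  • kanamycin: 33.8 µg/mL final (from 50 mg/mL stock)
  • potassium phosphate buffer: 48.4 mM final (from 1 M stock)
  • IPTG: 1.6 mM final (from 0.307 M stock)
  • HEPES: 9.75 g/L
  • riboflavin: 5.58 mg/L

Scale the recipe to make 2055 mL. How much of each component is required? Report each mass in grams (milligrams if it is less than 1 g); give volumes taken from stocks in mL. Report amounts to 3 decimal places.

Scale factor relative to 1 L: 2.055.
kanamycin: V = C2·V2/C1 = 33.8 µg/mL × 2055 mL ÷ 50000 µg/mL = 1.389 mL
potassium phosphate buffer: C1V1 = C2V2 → 48.4 mM × 2055 mL ÷ 1000 mM = 99.462 mL
IPTG: dilute stock: 1.6 mM × 2055 mL ÷ 307 mM = 10.710 mL
HEPES: 9.75 g/L × 2.055 L = 20.036 g
riboflavin: 5.58 mg/L × 2.055 L = 11.467 mg

kanamycin 1.389 mL; potassium phosphate buffer 99.462 mL; IPTG 10.710 mL; HEPES 20.036 g; riboflavin 11.467 mg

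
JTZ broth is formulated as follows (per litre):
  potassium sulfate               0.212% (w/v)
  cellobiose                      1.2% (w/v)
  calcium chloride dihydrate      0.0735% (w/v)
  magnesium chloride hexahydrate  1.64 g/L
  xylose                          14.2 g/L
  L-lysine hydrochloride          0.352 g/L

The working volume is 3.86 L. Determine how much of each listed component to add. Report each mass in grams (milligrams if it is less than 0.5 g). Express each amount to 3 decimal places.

Working volume: 3.86 L.
potassium sulfate: 0.212 g per 100 mL × 3860 mL ÷ 100 = 8.183 g
cellobiose: 1.2 g per 100 mL × 3860 mL ÷ 100 = 46.320 g
calcium chloride dihydrate: 0.0735 g per 100 mL × 3860 mL ÷ 100 = 2.837 g
magnesium chloride hexahydrate: 1.64 g/L × 3.86 L = 6.330 g
xylose: 14.2 g/L × 3.86 L = 54.812 g
L-lysine hydrochloride: 0.352 g/L × 3.86 L = 1.359 g

potassium sulfate 8.183 g; cellobiose 46.320 g; calcium chloride dihydrate 2.837 g; magnesium chloride hexahydrate 6.330 g; xylose 54.812 g; L-lysine hydrochloride 1.359 g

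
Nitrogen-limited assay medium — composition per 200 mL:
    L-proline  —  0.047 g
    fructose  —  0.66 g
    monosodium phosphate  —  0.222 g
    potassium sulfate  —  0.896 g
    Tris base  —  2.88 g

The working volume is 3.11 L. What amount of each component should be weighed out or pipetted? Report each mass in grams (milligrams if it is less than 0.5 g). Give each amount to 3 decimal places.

L-proline 0.731 g; fructose 10.263 g; monosodium phosphate 3.452 g; potassium sulfate 13.933 g; Tris base 44.784 g

Scale factor = 3110 mL / 200 mL = 15.55.
L-proline: 0.047 g × (3110 mL / 200 mL) = 0.731 g
fructose: 0.66 g × (3110 mL / 200 mL) = 10.263 g
monosodium phosphate: 0.222 g × (3110 mL / 200 mL) = 3.452 g
potassium sulfate: 0.896 g × (3110 mL / 200 mL) = 13.933 g
Tris base: 2.88 g × (3110 mL / 200 mL) = 44.784 g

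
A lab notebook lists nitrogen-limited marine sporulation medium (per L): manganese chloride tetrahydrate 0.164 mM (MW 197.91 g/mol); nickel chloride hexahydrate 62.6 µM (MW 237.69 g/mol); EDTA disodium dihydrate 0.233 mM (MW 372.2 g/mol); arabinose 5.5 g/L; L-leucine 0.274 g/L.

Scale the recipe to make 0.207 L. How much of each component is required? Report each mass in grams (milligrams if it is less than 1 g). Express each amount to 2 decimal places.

manganese chloride tetrahydrate 6.72 mg; nickel chloride hexahydrate 3.08 mg; EDTA disodium dihydrate 17.95 mg; arabinose 1.14 g; L-leucine 56.72 mg

Working volume: 0.207 L.
manganese chloride tetrahydrate: 0.164 mmol/L × 197.91 mg/mmol × 0.207 L = 6.72 mg
nickel chloride hexahydrate: 62.6 µmol/L × 237.69 g/mol × 0.207 L ÷ 1000 = 3.08 mg
EDTA disodium dihydrate: 0.233 mmol/L × 372.2 mg/mmol × 0.207 L = 17.95 mg
arabinose: 5.5 g/L × 0.207 L = 1.14 g
L-leucine: 0.274 g/L × 0.207 L = 0.056718 g = 56.72 mg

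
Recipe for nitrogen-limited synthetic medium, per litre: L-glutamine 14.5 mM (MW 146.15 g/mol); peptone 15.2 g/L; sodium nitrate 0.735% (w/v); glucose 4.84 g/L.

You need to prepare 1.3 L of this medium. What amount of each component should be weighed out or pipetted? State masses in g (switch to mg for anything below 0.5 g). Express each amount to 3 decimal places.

Working volume: 1.3 L.
L-glutamine: 14.5 mmol/L × 146.15 g/mol × 1.3 L ÷ 1000 = 2.755 g
peptone: 15.2 g/L × 1.3 L = 19.760 g
sodium nitrate: 0.735% w/v = 7.35 g/L → 7.35 × 1.3 L = 9.555 g
glucose: 4.84 g/L × 1.3 L = 6.292 g

L-glutamine 2.755 g; peptone 19.760 g; sodium nitrate 9.555 g; glucose 6.292 g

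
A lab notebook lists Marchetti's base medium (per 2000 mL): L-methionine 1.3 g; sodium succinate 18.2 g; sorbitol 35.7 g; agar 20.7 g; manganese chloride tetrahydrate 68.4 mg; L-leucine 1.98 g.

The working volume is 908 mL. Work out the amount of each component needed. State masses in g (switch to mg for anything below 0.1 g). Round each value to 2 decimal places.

L-methionine 0.59 g; sodium succinate 8.26 g; sorbitol 16.21 g; agar 9.40 g; manganese chloride tetrahydrate 31.05 mg; L-leucine 0.90 g

Ratio of target to recipe volume: 908 / 2000 = 0.454.
L-methionine: 1.3 g × (908 mL / 2000 mL) = 0.59 g
sodium succinate: 18.2 g × (908 mL / 2000 mL) = 8.26 g
sorbitol: 35.7 g × (908 mL / 2000 mL) = 16.21 g
agar: 20.7 g × (908 mL / 2000 mL) = 9.40 g
manganese chloride tetrahydrate: 68.4 mg × (908 mL / 2000 mL) = 31.05 mg
L-leucine: 1.98 g × (908 mL / 2000 mL) = 0.90 g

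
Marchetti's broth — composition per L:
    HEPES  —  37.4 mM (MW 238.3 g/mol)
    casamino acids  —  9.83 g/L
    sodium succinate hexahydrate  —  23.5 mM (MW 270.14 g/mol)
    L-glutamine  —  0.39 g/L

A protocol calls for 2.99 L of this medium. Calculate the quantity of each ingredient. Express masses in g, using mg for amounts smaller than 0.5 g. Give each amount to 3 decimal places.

Scale factor relative to 1 L: 2.99.
HEPES: 37.4 mmol/L × 238.3 g/mol × 2.99 L ÷ 1000 = 26.648 g
casamino acids: 9.83 g/L × 2.99 L = 29.392 g
sodium succinate hexahydrate: 23.5 mmol/L × 270.14 g/mol × 2.99 L ÷ 1000 = 18.981 g
L-glutamine: 0.39 g/L × 2.99 L = 1.166 g

HEPES 26.648 g; casamino acids 29.392 g; sodium succinate hexahydrate 18.981 g; L-glutamine 1.166 g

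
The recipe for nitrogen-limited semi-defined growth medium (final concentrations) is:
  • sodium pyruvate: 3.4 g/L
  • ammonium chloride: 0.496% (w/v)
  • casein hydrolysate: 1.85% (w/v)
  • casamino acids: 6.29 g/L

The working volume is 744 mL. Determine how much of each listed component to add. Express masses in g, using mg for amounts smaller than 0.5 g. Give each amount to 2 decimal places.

sodium pyruvate 2.53 g; ammonium chloride 3.69 g; casein hydrolysate 13.76 g; casamino acids 4.68 g

Scale factor relative to 1 L: 0.744.
sodium pyruvate: 3.4 g/L × 0.744 L = 2.53 g
ammonium chloride: 0.496 g per 100 mL × 744 mL ÷ 100 = 3.69 g
casein hydrolysate: 1.85% w/v = 18.5 g/L → 18.5 × 0.744 L = 13.76 g
casamino acids: 6.29 g/L × 0.744 L = 4.68 g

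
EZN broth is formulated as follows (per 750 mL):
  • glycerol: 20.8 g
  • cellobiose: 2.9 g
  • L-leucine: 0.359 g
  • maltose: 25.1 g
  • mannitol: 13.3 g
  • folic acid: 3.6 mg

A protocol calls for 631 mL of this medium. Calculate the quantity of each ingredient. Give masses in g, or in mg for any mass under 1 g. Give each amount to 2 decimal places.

glycerol 17.50 g; cellobiose 2.44 g; L-leucine 302.04 mg; maltose 21.12 g; mannitol 11.19 g; folic acid 3.03 mg

Ratio of target to recipe volume: 631 / 750 = 0.841333.
glycerol: 20.8 g × (631 mL / 750 mL) = 17.50 g
cellobiose: 2.9 g × (631 mL / 750 mL) = 2.44 g
L-leucine: 0.359 g × (631 mL / 750 mL) = 0.302039 g = 302.04 mg
maltose: 25.1 g × (631 mL / 750 mL) = 21.12 g
mannitol: 13.3 g × (631 mL / 750 mL) = 11.19 g
folic acid: 3.6 mg × (631 mL / 750 mL) = 3.03 mg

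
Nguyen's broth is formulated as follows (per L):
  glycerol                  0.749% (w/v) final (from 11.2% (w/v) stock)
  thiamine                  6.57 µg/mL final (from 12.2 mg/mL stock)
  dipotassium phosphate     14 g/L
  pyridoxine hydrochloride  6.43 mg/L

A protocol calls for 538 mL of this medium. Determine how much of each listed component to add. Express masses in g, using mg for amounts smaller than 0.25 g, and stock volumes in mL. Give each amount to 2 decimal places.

Working volume: 538 mL = 0.538 L.
glycerol: dilute stock: 0.749% ÷ 11.2% × 538 mL = 35.98 mL
thiamine: V = C2·V2/C1 = 6.57 µg/mL × 538 mL ÷ 12200 µg/mL = 0.29 mL
dipotassium phosphate: 14 g/L × 0.538 L = 7.53 g
pyridoxine hydrochloride: 6.43 mg/L × 0.538 L = 3.46 mg

glycerol 35.98 mL; thiamine 0.29 mL; dipotassium phosphate 7.53 g; pyridoxine hydrochloride 3.46 mg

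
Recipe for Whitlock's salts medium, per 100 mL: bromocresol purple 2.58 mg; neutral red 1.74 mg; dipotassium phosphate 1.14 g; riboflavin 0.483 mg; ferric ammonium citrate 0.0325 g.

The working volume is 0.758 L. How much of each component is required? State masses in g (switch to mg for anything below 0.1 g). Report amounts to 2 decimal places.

Scale factor = 758 mL / 100 mL = 7.58.
bromocresol purple: 2.58 mg × (758 mL / 100 mL) = 19.56 mg
neutral red: 1.74 mg × (758 mL / 100 mL) = 13.19 mg
dipotassium phosphate: 1.14 g × (758 mL / 100 mL) = 8.64 g
riboflavin: 0.483 mg × (758 mL / 100 mL) = 3.66 mg
ferric ammonium citrate: 0.0325 g × (758 mL / 100 mL) = 0.25 g

bromocresol purple 19.56 mg; neutral red 13.19 mg; dipotassium phosphate 8.64 g; riboflavin 3.66 mg; ferric ammonium citrate 0.25 g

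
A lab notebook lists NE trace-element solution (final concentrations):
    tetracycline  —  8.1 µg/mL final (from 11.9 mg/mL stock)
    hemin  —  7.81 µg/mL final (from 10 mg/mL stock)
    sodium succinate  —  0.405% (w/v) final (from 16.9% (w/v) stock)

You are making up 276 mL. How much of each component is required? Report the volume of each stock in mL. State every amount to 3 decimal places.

Working volume: 276 mL = 0.276 L.
tetracycline: C1V1 = C2V2 → 8.1 µg/mL × 276 mL ÷ 11900 µg/mL = 0.188 mL
hemin: dilute stock: 7.81 µg/mL × 276 mL ÷ 10000 µg/mL = 0.216 mL
sodium succinate: C1V1 = C2V2 → 0.405% ÷ 16.9% × 276 mL = 6.614 mL

tetracycline 0.188 mL; hemin 0.216 mL; sodium succinate 6.614 mL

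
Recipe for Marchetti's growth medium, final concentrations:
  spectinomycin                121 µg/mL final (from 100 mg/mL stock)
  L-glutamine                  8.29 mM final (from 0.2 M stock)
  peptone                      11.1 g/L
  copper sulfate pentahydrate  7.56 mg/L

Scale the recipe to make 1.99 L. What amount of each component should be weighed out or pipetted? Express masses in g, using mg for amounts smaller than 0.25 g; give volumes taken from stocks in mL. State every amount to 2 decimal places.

spectinomycin 2.41 mL; L-glutamine 82.49 mL; peptone 22.09 g; copper sulfate pentahydrate 15.04 mg

Working volume: 1.99 L.
spectinomycin: V = C2·V2/C1 = 121 µg/mL × 1990 mL ÷ 100000 µg/mL = 2.41 mL
L-glutamine: C1V1 = C2V2 → 8.29 mM × 1990 mL ÷ 200 mM = 82.49 mL
peptone: 11.1 g/L × 1.99 L = 22.09 g
copper sulfate pentahydrate: 7.56 mg/L × 1.99 L = 15.04 mg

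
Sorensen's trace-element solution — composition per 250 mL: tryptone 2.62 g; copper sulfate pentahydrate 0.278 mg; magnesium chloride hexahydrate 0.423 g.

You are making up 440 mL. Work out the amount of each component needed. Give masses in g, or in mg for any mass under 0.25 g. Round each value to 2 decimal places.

Ratio of target to recipe volume: 440 / 250 = 1.76.
tryptone: 2.62 g × (440 mL / 250 mL) = 4.61 g
copper sulfate pentahydrate: 0.278 mg × (440 mL / 250 mL) = 0.49 mg
magnesium chloride hexahydrate: 0.423 g × (440 mL / 250 mL) = 0.74 g

tryptone 4.61 g; copper sulfate pentahydrate 0.49 mg; magnesium chloride hexahydrate 0.74 g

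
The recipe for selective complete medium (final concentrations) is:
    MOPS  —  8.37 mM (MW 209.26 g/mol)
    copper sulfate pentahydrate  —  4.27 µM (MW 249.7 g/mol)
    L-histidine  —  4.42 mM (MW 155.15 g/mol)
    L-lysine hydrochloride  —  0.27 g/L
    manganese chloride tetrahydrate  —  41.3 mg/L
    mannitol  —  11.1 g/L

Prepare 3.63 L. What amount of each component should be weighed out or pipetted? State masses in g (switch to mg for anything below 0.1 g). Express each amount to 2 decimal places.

Scale factor relative to 1 L: 3.63.
MOPS: 8.37 mmol/L × 209.26 g/mol × 3.63 L ÷ 1000 = 6.36 g
copper sulfate pentahydrate: 4.27 µmol/L × 249.7 g/mol × 3.63 L ÷ 1000 = 3.87 mg
L-histidine: 4.42 mmol/L × 155.15 g/mol × 3.63 L ÷ 1000 = 2.49 g
L-lysine hydrochloride: 0.27 g/L × 3.63 L = 0.98 g
manganese chloride tetrahydrate: 41.3 mg/L × 3.63 L = 149.919 mg = 0.15 g
mannitol: 11.1 g/L × 3.63 L = 40.29 g

MOPS 6.36 g; copper sulfate pentahydrate 3.87 mg; L-histidine 2.49 g; L-lysine hydrochloride 0.98 g; manganese chloride tetrahydrate 0.15 g; mannitol 40.29 g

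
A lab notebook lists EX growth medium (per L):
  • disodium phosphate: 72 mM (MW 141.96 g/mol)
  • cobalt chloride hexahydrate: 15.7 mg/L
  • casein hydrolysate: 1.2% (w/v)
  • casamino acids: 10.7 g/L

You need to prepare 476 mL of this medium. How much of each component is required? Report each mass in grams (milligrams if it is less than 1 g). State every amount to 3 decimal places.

Target volume = 476 mL = 0.476 L.
disodium phosphate: 72 mmol/L × 141.96 g/mol × 0.476 L ÷ 1000 = 4.865 g
cobalt chloride hexahydrate: 15.7 mg/L × 0.476 L = 7.473 mg
casein hydrolysate: 1.2 g per 100 mL × 476 mL ÷ 100 = 5.712 g
casamino acids: 10.7 g/L × 0.476 L = 5.093 g

disodium phosphate 4.865 g; cobalt chloride hexahydrate 7.473 mg; casein hydrolysate 5.712 g; casamino acids 5.093 g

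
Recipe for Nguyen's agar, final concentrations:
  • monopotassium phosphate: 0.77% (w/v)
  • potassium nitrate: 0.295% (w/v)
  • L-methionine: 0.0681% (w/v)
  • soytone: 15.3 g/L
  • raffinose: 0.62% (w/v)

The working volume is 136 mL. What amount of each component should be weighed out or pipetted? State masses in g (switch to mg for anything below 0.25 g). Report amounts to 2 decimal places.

Working volume: 136 mL = 0.136 L.
monopotassium phosphate: 0.77 g per 100 mL × 136 mL ÷ 100 = 1.05 g
potassium nitrate: 0.295 g per 100 mL × 136 mL ÷ 100 = 0.40 g
L-methionine: 0.0681 g per 100 mL × 136 mL ÷ 100 = 0.092616 g = 92.62 mg
soytone: 15.3 g/L × 0.136 L = 2.08 g
raffinose: 0.62% w/v = 6.2 g/L → 6.2 × 0.136 L = 0.84 g

monopotassium phosphate 1.05 g; potassium nitrate 0.40 g; L-methionine 92.62 mg; soytone 2.08 g; raffinose 0.84 g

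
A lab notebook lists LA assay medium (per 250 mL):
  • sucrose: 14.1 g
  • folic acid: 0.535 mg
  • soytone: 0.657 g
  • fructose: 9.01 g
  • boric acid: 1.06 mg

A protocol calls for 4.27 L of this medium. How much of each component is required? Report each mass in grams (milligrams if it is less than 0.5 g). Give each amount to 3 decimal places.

Scale factor = 4270 mL / 250 mL = 17.08.
sucrose: 14.1 g × (4270 mL / 250 mL) = 240.828 g
folic acid: 0.535 mg × (4270 mL / 250 mL) = 9.138 mg
soytone: 0.657 g × (4270 mL / 250 mL) = 11.222 g
fructose: 9.01 g × (4270 mL / 250 mL) = 153.891 g
boric acid: 1.06 mg × (4270 mL / 250 mL) = 18.105 mg

sucrose 240.828 g; folic acid 9.138 mg; soytone 11.222 g; fructose 153.891 g; boric acid 18.105 mg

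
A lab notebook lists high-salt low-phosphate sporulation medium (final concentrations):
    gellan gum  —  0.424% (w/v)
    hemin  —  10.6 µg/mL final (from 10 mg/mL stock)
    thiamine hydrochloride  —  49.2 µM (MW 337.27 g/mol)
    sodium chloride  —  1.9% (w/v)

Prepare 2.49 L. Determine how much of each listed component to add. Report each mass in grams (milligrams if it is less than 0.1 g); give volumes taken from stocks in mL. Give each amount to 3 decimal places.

gellan gum 10.558 g; hemin 2.639 mL; thiamine hydrochloride 41.318 mg; sodium chloride 47.310 g

Scale factor relative to 1 L: 2.49.
gellan gum: 0.424% w/v = 4.24 g/L → 4.24 × 2.49 L = 10.558 g
hemin: C1V1 = C2V2 → 10.6 µg/mL × 2490 mL ÷ 10000 µg/mL = 2.639 mL
thiamine hydrochloride: 49.2 µmol/L × 337.27 g/mol × 2.49 L ÷ 1000 = 41.318 mg
sodium chloride: 1.9% w/v = 19 g/L → 19 × 2.49 L = 47.310 g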